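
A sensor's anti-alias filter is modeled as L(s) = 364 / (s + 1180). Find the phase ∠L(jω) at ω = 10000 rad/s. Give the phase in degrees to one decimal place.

-83.3°

∠(j10000 + 1180) = arctan(10000/1180) = 83.27°
∠L(j10000) = −83.27° = -83.27°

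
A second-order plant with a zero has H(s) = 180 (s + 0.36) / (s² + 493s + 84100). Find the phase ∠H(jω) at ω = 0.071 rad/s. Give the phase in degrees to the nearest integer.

∠(j0.071 + 0.36) = arctan(0.071/0.36) = 11.16°
∠[(j0.071)² + 493(j0.071) + 84100] = ∠[84100 + j35.003] = 0.02°
∠H(j0.071) = 11.16° − 0.02° = 11.13°

11°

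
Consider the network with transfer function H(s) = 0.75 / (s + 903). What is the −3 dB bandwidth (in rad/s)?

903 rad/s

For a single-pole low-pass, the −3 dB point is at the pole: ω = 903 rad/s.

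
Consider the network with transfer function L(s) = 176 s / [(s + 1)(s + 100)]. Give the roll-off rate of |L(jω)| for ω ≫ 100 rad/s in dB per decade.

-20 dB/decade

With 1 zero and 2 poles, the high-frequency asymptotic slope is 20 × (1 − 2) = -20 dB/decade.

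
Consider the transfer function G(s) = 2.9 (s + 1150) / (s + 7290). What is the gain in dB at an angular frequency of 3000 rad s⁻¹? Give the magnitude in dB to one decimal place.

1.5 dB

|j3000 + 1150| = √(3000² + 1150²) = 3213
|j3000 + 7290| = √(3000² + 7290²) = 7883
|G(j3000)| = 2.9 × 3213 / 7883 = 1.1819
20 log₁₀(1.1819) = 1.45 dB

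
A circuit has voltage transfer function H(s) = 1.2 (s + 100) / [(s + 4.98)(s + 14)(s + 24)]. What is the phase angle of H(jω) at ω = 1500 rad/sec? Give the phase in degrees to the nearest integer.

-182°

∠(j1500 + 100) = arctan(1500/100) = 86.19°
∠(j1500 + 4.98) = arctan(1500/4.98) = 89.81°
∠(j1500 + 14) = arctan(1500/14) = 89.47°
∠(j1500 + 24) = arctan(1500/24) = 89.08°
∠H(j1500) = 86.19° − (89.81° + 89.47° + 89.08°) = -182.17°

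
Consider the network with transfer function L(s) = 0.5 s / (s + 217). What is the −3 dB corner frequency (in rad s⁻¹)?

217 rad s⁻¹

For a single-pole high-pass, the −3 dB point is at the pole: ω = 217 rad s⁻¹.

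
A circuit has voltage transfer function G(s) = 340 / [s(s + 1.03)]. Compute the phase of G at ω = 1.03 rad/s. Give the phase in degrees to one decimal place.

-135.0°

∠(j1.03 + 1.03) = arctan(1.03/1.03) = 45.00°
∠(j1.03) = 90.00°
∠G(j1.03) = − (45.00° + 90.00°) = -135.00°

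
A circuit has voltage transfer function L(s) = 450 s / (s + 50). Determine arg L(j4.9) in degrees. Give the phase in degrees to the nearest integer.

84°

∠(j4.9) = 90.00°
∠(j4.9 + 50) = arctan(4.9/50) = 5.60°
∠L(j4.9) = 90.00° − 5.60° = 84.40°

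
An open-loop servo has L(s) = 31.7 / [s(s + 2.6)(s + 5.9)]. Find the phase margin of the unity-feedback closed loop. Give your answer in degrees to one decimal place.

Gain crossover: |L(jω)| = 1 at ω ≈ 1.67 rad/sec.
∠L(j1.67) = −90° − arctan(1.67/2.6) − arctan(1.67/5.9) ≈ -138.57°
PM = 180° + (-138.57°) = 41.43°

41.4°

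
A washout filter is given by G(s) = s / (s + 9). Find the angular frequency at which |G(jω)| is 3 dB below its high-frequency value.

For a single-pole high-pass, the −3 dB point is at the pole: ω = 9 rad/sec.

9 rad/sec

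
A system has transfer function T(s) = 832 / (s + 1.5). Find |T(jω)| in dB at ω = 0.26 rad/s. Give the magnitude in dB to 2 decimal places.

54.75 dB

|j0.26 + 1.5| = √(0.26² + 1.5²) = 1.522
|T(j0.26)| = 832 / 1.522 = 546.52
20 log₁₀(546.52) = 54.752 dB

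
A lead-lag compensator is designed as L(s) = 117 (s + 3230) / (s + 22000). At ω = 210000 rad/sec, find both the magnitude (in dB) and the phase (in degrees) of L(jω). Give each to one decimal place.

|L| = 41.3 dB, ∠L = 5.1°

|j210000 + 3230| = √(210000² + 3230²) = 2.1e+05
|j210000 + 22000| = √(210000² + 22000²) = 2.111e+05
|L(j210000)| = 117 × 2.1e+05 / 2.111e+05 = 116.38
20 log₁₀(116.38) = 41.32 dB
∠(j210000 + 3230) = arctan(210000/3230) = 89.12°
∠(j210000 + 22000) = arctan(210000/22000) = 84.02°
∠L(j210000) = 89.12° − 84.02° = 5.10°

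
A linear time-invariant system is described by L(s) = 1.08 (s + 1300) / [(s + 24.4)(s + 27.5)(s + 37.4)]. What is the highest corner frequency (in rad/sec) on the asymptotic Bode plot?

Break frequencies occur at each pole and zero magnitude: 24.4 rad/sec, 27.5 rad/sec, 37.4 rad/sec, 1300 rad/sec.
The highest is 1300 rad/sec.

1300 rad/sec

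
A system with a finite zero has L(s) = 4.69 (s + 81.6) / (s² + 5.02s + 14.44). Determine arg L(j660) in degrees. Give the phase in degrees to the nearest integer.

∠(j660 + 81.6) = arctan(660/81.6) = 82.95°
∠[(j660)² + 5.02(j660) + 14.44] = ∠[-4.3559e+05 + j3313.2] = 179.56°
∠L(j660) = 82.95° − 179.56° = -96.61°

-97°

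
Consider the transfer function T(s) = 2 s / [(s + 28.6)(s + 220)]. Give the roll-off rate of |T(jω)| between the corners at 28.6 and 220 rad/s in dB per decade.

0 dB/decade

In this band the factors already past their corner are: 1 differentiator zero, pole at 28.6; net slope = 0 dB/decade.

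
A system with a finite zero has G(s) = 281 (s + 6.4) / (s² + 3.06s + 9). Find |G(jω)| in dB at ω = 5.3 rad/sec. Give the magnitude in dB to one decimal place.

39.4 dB

|j5.3 + 6.4| = √(5.3² + 6.4²) = 8.31
|(j5.3)² + 3.06(j5.3) + 9| = |-19.09 + j16.218| = 25.05
|G(j5.3)| = 281 × 8.31 / 25.05 = 93.218
20 log₁₀(93.218) = 39.39 dB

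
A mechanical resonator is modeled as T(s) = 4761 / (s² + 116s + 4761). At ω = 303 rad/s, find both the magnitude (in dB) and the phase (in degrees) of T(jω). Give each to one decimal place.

|T| = -25.9 dB, ∠T = -158.0 deg

|(j303)² + 116(j303) + 4761| = |-87048 + j35148| = 9.388e+04
|T(j303)| = 4761 / 9.388e+04 = 0.050716
20 log₁₀(0.050716) = -25.90 dB
∠[(j303)² + 116(j303) + 4761] = ∠[-87048 + j35148] = 158.01°
∠T(j303) = −158.01° = -158.01°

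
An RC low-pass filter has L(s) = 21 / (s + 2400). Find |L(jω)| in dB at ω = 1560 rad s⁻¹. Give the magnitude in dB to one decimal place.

-42.7 dB

|j1560 + 2400| = √(1560² + 2400²) = 2862
|L(j1560)| = 21 / 2862 = 0.0073364
20 log₁₀(0.0073364) = -42.69 dB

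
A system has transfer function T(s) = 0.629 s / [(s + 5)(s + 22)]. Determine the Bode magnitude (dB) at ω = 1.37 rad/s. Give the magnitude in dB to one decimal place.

|j1.37| = 1.37
|j1.37 + 5| = √(1.37² + 5²) = 5.184
|j1.37 + 22| = √(1.37² + 22²) = 22.04
|T(j1.37)| = 0.629 × 1.37 / (5.184 × 22.04) = 0.0075408
20 log₁₀(0.0075408) = -42.45 dB

-42.5 dB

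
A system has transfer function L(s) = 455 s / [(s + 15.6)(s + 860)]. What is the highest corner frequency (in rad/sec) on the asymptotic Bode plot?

Break frequencies occur at each pole and zero magnitude: 15.6 rad/sec, 860 rad/sec.
The highest is 860 rad/sec.

860 rad/sec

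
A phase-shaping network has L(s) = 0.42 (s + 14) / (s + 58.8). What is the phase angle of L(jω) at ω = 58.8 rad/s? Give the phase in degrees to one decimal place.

∠(j58.8 + 14) = arctan(58.8/14) = 76.61°
∠(j58.8 + 58.8) = arctan(58.8/58.8) = 45.00°
∠L(j58.8) = 76.61° − 45.00° = 31.61°

31.6°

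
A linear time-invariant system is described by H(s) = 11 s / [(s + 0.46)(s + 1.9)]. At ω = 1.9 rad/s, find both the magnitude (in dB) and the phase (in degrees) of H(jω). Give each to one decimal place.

|H| = 12.0 dB, ∠H = -31.4°

|j1.9| = 1.9
|j1.9 + 0.46| = √(1.9² + 0.46²) = 1.955
|j1.9 + 1.9| = √(1.9² + 1.9²) = 2.687
|H(j1.9)| = 11 × 1.9 / (1.955 × 2.687) = 3.9788
20 log₁₀(3.9788) = 12.00 dB
∠(j1.9) = 90.00°
∠(j1.9 + 0.46) = arctan(1.9/0.46) = 76.39°
∠(j1.9 + 1.9) = arctan(1.9/1.9) = 45.00°
∠H(j1.9) = 90.00° − (76.39° + 45.00°) = -31.39°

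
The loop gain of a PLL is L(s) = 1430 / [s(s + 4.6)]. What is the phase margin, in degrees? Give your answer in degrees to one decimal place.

Gain crossover: |L(jω)| = 1 at ω ≈ 37.7 rad s⁻¹.
∠L(j37.7) = −90° − arctan(37.7/4.6) ≈ -173.04°
PM = 180° + (-173.04°) = 6.96°

7.0 deg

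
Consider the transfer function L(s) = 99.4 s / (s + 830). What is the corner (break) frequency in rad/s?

The single real pole at s = −830 gives a corner at ω = 830 rad/s.

830 rad/s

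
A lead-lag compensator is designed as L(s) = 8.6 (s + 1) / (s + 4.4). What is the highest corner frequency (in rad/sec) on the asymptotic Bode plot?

Break frequencies occur at each pole and zero magnitude: 1 rad/sec, 4.4 rad/sec.
The highest is 4.4 rad/sec.

4.4 rad/sec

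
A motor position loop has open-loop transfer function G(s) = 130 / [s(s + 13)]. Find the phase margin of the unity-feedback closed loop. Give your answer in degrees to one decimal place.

Gain crossover: |G(jω)| = 1 at ω ≈ 8.4 rad/s.
∠G(j8.4) = −90° − arctan(8.4/13) ≈ -122.87°
PM = 180° + (-122.87°) = 57.13°

57.1°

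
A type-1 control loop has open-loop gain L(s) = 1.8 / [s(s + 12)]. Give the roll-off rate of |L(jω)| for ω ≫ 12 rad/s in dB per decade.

With 0 zeros and 2 poles, the high-frequency asymptotic slope is 20 × (0 − 2) = -40 dB/decade.

-40 dB/decade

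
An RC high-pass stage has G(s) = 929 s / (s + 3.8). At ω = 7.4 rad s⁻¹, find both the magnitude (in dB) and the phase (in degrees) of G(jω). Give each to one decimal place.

|G| = 58.3 dB, ∠G = 27.2°

|j7.4| = 7.4
|j7.4 + 3.8| = √(7.4² + 3.8²) = 8.319
|G(j7.4)| = 929 × 7.4 / 8.319 = 826.41
20 log₁₀(826.41) = 58.34 dB
∠(j7.4) = 90.00°
∠(j7.4 + 3.8) = arctan(7.4/3.8) = 62.82°
∠G(j7.4) = 90.00° − 62.82° = 27.18°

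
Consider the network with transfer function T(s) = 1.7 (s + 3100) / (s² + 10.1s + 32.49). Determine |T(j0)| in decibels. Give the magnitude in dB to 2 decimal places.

44.20 dB

T(0) = 1.7 × 3100 / 32.49 = 162.2
20 log₁₀(162.2) = 44.201 dB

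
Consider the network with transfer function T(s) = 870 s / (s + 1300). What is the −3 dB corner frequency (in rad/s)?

For a single-pole high-pass, the −3 dB point is at the pole: ω = 1300 rad/s.

1300 rad/s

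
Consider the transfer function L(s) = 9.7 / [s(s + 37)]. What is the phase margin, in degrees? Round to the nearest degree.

Gain crossover: |L(jω)| = 1 at ω ≈ 0.262 rad/s.
∠L(j0.262) = −90° − arctan(0.262/37) ≈ -90.41°
PM = 180° + (-90.41°) = 89.59°

90°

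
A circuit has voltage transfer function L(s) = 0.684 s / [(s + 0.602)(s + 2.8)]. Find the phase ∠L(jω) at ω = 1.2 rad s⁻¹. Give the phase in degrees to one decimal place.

3.4°

∠(j1.2) = 90.00°
∠(j1.2 + 0.602) = arctan(1.2/0.602) = 63.36°
∠(j1.2 + 2.8) = arctan(1.2/2.8) = 23.20°
∠L(j1.2) = 90.00° − (63.36° + 23.20°) = 3.44°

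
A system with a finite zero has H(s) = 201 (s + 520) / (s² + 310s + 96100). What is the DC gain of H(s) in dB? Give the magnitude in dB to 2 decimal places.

H(0) = 201 × 520 / 96100 = 1.0876
20 log₁₀(1.0876) = 0.730 dB

0.73 dB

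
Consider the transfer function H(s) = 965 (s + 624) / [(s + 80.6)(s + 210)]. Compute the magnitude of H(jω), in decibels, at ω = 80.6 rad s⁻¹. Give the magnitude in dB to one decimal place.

27.5 dB

|j80.6 + 624| = √(80.6² + 624²) = 629.2
|j80.6 + 80.6| = √(80.6² + 80.6²) = 114
|j80.6 + 210| = √(80.6² + 210²) = 224.9
|H(j80.6)| = 965 × 629.2 / (114 × 224.9) = 23.681
20 log₁₀(23.681) = 27.49 dB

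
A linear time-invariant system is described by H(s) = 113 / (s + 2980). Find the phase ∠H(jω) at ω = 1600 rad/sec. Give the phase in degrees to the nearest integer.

∠(j1600 + 2980) = arctan(1600/2980) = 28.23°
∠H(j1600) = −28.23° = -28.23°

-28 deg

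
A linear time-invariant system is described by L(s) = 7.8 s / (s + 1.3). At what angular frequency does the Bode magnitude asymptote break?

1.3 rad/s

The single real pole at s = −1.3 gives a corner at ω = 1.3 rad/s.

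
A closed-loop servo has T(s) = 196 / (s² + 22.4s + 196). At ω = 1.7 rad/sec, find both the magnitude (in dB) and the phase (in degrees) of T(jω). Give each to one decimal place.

|(j1.7)² + 22.4(j1.7) + 196| = |193.11 + j38.08| = 196.8
|T(j1.7)| = 196 / 196.8 = 0.99579
20 log₁₀(0.99579) = -0.04 dB
∠[(j1.7)² + 22.4(j1.7) + 196] = ∠[193.11 + j38.08] = 11.16°
∠T(j1.7) = −11.16° = -11.16°

|T| = -0.0 dB, ∠T = -11.2°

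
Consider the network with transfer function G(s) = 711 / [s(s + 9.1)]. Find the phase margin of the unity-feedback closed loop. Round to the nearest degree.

19°

Gain crossover: |G(jω)| = 1 at ω ≈ 25.9 rad s⁻¹.
∠G(j25.9) = −90° − arctan(25.9/9.1) ≈ -160.64°
PM = 180° + (-160.64°) = 19.36°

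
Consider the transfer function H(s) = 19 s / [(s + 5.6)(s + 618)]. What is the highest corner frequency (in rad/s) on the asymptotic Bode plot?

618 rad/s

Break frequencies occur at each pole and zero magnitude: 5.6 rad/s, 618 rad/s.
The highest is 618 rad/s.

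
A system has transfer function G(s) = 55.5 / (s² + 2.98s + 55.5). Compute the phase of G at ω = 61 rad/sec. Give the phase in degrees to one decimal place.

-177.2 deg

∠[(j61)² + 2.98(j61) + 55.5] = ∠[-3665.5 + j181.78] = 177.16°
∠G(j61) = −177.16° = -177.16°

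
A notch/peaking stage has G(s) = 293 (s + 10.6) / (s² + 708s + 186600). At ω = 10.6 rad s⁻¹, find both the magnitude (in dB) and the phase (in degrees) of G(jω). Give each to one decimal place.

|G| = -32.6 dB, ∠G = 42.7 deg

|j10.6 + 10.6| = √(10.6² + 10.6²) = 14.99
|(j10.6)² + 708(j10.6) + 186600| = |1.8649e+05 + j7504.8| = 1.866e+05
|G(j10.6)| = 293 × 14.99 / 1.866e+05 = 0.023534
20 log₁₀(0.023534) = -32.57 dB
∠(j10.6 + 10.6) = arctan(10.6/10.6) = 45.00°
∠[(j10.6)² + 708(j10.6) + 186600] = ∠[1.8649e+05 + j7504.8] = 2.30°
∠G(j10.6) = 45.00° − 2.30° = 42.70°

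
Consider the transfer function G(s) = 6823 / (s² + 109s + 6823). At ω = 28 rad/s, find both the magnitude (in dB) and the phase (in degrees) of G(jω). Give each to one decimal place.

|G| = 0.1 dB, ∠G = -26.8°

|(j28)² + 109(j28) + 6823| = |6039 + j3052| = 6766
|G(j28)| = 6823 / 6766 = 1.0084
20 log₁₀(1.0084) = 0.07 dB
∠[(j28)² + 109(j28) + 6823] = ∠[6039 + j3052] = 26.81°
∠G(j28) = −26.81° = -26.81°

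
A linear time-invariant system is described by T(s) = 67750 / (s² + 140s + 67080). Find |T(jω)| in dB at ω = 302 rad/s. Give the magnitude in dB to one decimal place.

|(j302)² + 140(j302) + 67080| = |-24124 + j42280| = 4.868e+04
|T(j302)| = 67750 / 4.868e+04 = 1.3918
20 log₁₀(1.3918) = 2.87 dB

2.9 dB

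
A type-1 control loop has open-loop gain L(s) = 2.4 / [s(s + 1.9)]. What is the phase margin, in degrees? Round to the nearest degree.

60°

Gain crossover: |L(jω)| = 1 at ω ≈ 1.09 rad s⁻¹.
∠L(j1.09) = −90° − arctan(1.09/1.9) ≈ -119.94°
PM = 180° + (-119.94°) = 60.06°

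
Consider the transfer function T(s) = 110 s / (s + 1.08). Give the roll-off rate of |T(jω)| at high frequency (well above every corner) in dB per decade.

With 1 zero and 1 pole, the high-frequency asymptotic slope is 20 × (1 − 1) = 0 dB/decade.

0 dB/decade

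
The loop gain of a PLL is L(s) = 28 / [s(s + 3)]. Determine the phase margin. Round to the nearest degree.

Gain crossover: |L(jω)| = 1 at ω ≈ 4.88 rad s⁻¹.
∠L(j4.88) = −90° − arctan(4.88/3) ≈ -148.44°
PM = 180° + (-148.44°) = 31.56°

32 deg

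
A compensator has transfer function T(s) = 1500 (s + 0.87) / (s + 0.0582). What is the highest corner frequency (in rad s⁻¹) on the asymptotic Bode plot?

0.87 rad s⁻¹

Break frequencies occur at each pole and zero magnitude: 0.0582 rad s⁻¹, 0.87 rad s⁻¹.
The highest is 0.87 rad s⁻¹.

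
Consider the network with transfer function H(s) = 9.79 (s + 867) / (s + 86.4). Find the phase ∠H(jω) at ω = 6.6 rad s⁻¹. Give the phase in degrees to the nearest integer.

-4°

∠(j6.6 + 867) = arctan(6.6/867) = 0.44°
∠(j6.6 + 86.4) = arctan(6.6/86.4) = 4.37°
∠H(j6.6) = 0.44° − 4.37° = -3.93°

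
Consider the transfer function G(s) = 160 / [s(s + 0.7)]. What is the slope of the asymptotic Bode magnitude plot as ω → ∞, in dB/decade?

-40 dB/decade

With 0 zeros and 2 poles, the high-frequency asymptotic slope is 20 × (0 − 2) = -40 dB/decade.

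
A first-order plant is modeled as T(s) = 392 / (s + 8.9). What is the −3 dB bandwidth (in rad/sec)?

For a single-pole low-pass, the −3 dB point is at the pole: ω = 8.9 rad/sec.

8.9 rad/sec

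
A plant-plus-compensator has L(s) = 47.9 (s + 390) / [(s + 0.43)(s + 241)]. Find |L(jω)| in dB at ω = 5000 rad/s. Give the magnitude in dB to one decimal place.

-40.4 dB

|j5000 + 390| = √(5000² + 390²) = 5015
|j5000 + 0.43| = √(5000² + 0.43²) = 5000
|j5000 + 241| = √(5000² + 241²) = 5006
|L(j5000)| = 47.9 × 5015 / (5000 × 5006) = 0.009598
20 log₁₀(0.009598) = -40.36 dB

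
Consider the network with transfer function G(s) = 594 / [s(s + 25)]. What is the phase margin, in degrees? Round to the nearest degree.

53 deg

Gain crossover: |G(jω)| = 1 at ω ≈ 18.9 rad s⁻¹.
∠G(j18.9) = −90° − arctan(18.9/25) ≈ -127.15°
PM = 180° + (-127.15°) = 52.85°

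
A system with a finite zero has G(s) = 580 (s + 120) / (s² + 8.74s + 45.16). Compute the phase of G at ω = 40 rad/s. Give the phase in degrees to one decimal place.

∠(j40 + 120) = arctan(40/120) = 18.43°
∠[(j40)² + 8.74(j40) + 45.16] = ∠[-1554.8 + j349.6] = 167.33°
∠G(j40) = 18.43° − 167.33° = -148.89°

-148.9°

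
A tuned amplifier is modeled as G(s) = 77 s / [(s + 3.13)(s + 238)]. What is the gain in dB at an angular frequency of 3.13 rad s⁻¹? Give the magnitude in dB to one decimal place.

|j3.13| = 3.13
|j3.13 + 3.13| = √(3.13² + 3.13²) = 4.426
|j3.13 + 238| = √(3.13² + 238²) = 238
|G(j3.13)| = 77 × 3.13 / (4.426 × 238) = 0.22875
20 log₁₀(0.22875) = -12.81 dB

-12.8 dB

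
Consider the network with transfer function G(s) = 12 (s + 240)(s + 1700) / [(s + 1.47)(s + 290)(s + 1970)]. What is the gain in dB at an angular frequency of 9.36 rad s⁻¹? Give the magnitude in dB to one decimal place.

-0.9 dB

|j9.36 + 240| = √(9.36² + 240²) = 240.2
|j9.36 + 1700| = √(9.36² + 1700²) = 1700
|j9.36 + 1.47| = √(9.36² + 1.47²) = 9.475
|j9.36 + 290| = √(9.36² + 290²) = 290.2
|j9.36 + 1970| = √(9.36² + 1970²) = 1970
|G(j9.36)| = 12 × 240.2 × 1700 / (9.475 × 290.2 × 1970) = 0.90472
20 log₁₀(0.90472) = -0.87 dB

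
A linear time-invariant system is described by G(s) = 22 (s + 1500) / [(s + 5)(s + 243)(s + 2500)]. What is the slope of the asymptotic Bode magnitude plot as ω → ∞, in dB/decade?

With 1 zero and 3 poles, the high-frequency asymptotic slope is 20 × (1 − 3) = -40 dB/decade.

-40 dB/decade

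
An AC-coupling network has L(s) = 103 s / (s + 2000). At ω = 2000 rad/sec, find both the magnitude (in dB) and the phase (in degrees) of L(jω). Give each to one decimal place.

|L| = 37.2 dB, ∠L = 45.0 deg

|j2000| = 2000
|j2000 + 2000| = √(2000² + 2000²) = 2828
|L(j2000)| = 103 × 2000 / 2828 = 72.832
20 log₁₀(72.832) = 37.25 dB
∠(j2000) = 90.00°
∠(j2000 + 2000) = arctan(2000/2000) = 45.00°
∠L(j2000) = 90.00° − 45.00° = 45.00°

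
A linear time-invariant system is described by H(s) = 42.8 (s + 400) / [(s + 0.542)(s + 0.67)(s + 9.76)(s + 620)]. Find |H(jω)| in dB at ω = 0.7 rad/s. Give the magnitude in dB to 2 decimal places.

10.34 dB

|j0.7 + 400| = √(0.7² + 400²) = 400
|j0.7 + 0.542| = √(0.7² + 0.542²) = 0.8853
|j0.7 + 0.67| = √(0.7² + 0.67²) = 0.969
|j0.7 + 9.76| = √(0.7² + 9.76²) = 9.785
|j0.7 + 620| = √(0.7² + 620²) = 620
|H(j0.7)| = 42.8 × 400 / (0.8853 × 0.969 × 9.785 × 620) = 3.2896
20 log₁₀(3.2896) = 10.343 dB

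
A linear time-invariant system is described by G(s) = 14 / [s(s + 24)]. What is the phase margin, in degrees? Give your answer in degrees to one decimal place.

88.6°

Gain crossover: |G(jω)| = 1 at ω ≈ 0.583 rad/s.
∠G(j0.583) = −90° − arctan(0.583/24) ≈ -91.39°
PM = 180° + (-91.39°) = 88.61°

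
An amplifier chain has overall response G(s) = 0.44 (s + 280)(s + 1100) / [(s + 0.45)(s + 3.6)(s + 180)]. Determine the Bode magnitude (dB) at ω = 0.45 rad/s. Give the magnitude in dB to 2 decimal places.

50.27 dB

|j0.45 + 280| = √(0.45² + 280²) = 280
|j0.45 + 1100| = √(0.45² + 1100²) = 1100
|j0.45 + 0.45| = √(0.45² + 0.45²) = 0.6364
|j0.45 + 3.6| = √(0.45² + 3.6²) = 3.628
|j0.45 + 180| = √(0.45² + 180²) = 180
|G(j0.45)| = 0.44 × 280 × 1100 / (0.6364 × 3.628 × 180) = 326.09
20 log₁₀(326.09) = 50.267 dB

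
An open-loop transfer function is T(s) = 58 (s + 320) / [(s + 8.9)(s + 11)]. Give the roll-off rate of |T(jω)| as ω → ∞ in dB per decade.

-20 dB/decade

With 1 zero and 2 poles, the high-frequency asymptotic slope is 20 × (1 − 2) = -20 dB/decade.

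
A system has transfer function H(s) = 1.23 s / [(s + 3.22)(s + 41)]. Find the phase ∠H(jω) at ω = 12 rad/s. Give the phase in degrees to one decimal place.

-1.3°

∠(j12) = 90.00°
∠(j12 + 3.22) = arctan(12/3.22) = 74.98°
∠(j12 + 41) = arctan(12/41) = 16.31°
∠H(j12) = 90.00° − (74.98° + 16.31°) = -1.29°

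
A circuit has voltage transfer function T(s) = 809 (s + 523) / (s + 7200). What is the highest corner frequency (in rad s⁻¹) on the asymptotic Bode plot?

7200 rad s⁻¹

Break frequencies occur at each pole and zero magnitude: 523 rad s⁻¹, 7200 rad s⁻¹.
The highest is 7200 rad s⁻¹.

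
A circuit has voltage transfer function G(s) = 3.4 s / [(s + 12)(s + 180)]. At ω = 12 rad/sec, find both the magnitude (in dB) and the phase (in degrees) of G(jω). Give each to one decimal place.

|j12| = 12
|j12 + 12| = √(12² + 12²) = 16.97
|j12 + 180| = √(12² + 180²) = 180.4
|G(j12)| = 3.4 × 12 / (16.97 × 180.4) = 0.013327
20 log₁₀(0.013327) = -37.51 dB
∠(j12) = 90.00°
∠(j12 + 12) = arctan(12/12) = 45.00°
∠(j12 + 180) = arctan(12/180) = 3.81°
∠G(j12) = 90.00° − (45.00° + 3.81°) = 41.19°

|G| = -37.5 dB, ∠G = 41.2°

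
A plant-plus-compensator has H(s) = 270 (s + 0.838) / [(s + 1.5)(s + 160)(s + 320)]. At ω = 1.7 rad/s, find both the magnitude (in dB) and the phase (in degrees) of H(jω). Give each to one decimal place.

|H| = -47.1 dB, ∠H = 14.3°

|j1.7 + 0.838| = √(1.7² + 0.838²) = 1.895
|j1.7 + 1.5| = √(1.7² + 1.5²) = 2.267
|j1.7 + 160| = √(1.7² + 160²) = 160
|j1.7 + 320| = √(1.7² + 320²) = 320
|H(j1.7)| = 270 × 1.895 / (2.267 × 160 × 320) = 0.0044082
20 log₁₀(0.0044082) = -47.11 dB
∠(j1.7 + 0.838) = arctan(1.7/0.838) = 63.76°
∠(j1.7 + 1.5) = arctan(1.7/1.5) = 48.58°
∠(j1.7 + 160) = arctan(1.7/160) = 0.61°
∠(j1.7 + 320) = arctan(1.7/320) = 0.30°
∠H(j1.7) = 63.76° − (48.58° + 0.61° + 0.30°) = 14.27°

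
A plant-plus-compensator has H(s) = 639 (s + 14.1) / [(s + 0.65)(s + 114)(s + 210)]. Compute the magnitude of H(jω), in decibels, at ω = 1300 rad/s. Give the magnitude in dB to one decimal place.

-68.6 dB

|j1300 + 14.1| = √(1300² + 14.1²) = 1300
|j1300 + 0.65| = √(1300² + 0.65²) = 1300
|j1300 + 114| = √(1300² + 114²) = 1305
|j1300 + 210| = √(1300² + 210²) = 1317
|H(j1300)| = 639 × 1300 / (1300 × 1305 × 1317) = 0.00037186
20 log₁₀(0.00037186) = -68.59 dB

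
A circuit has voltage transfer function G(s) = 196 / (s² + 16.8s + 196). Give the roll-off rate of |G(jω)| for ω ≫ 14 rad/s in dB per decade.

With 0 zeros and 2 poles, the high-frequency asymptotic slope is 20 × (0 − 2) = -40 dB/decade.

-40 dB/decade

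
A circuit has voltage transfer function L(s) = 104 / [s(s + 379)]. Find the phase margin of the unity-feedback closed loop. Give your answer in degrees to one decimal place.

90.0°

Gain crossover: |L(jω)| = 1 at ω ≈ 0.274 rad/sec.
∠L(j0.274) = −90° − arctan(0.274/379) ≈ -90.04°
PM = 180° + (-90.04°) = 89.96°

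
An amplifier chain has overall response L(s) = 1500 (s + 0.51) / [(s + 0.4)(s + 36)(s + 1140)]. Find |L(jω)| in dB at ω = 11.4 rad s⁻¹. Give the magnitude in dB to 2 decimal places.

|j11.4 + 0.51| = √(11.4² + 0.51²) = 11.41
|j11.4 + 0.4| = √(11.4² + 0.4²) = 11.41
|j11.4 + 36| = √(11.4² + 36²) = 37.76
|j11.4 + 1140| = √(11.4² + 1140²) = 1140
|L(j11.4)| = 1500 × 11.41 / (11.41 × 37.76 × 1140) = 0.034856
20 log₁₀(0.034856) = -29.154 dB

-29.15 dB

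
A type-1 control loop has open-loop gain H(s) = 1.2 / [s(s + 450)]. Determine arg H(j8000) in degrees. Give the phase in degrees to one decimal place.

∠(j8000 + 450) = arctan(8000/450) = 86.78°
∠(j8000) = 90.00°
∠H(j8000) = − (86.78° + 90.00°) = -176.78°

-176.8 deg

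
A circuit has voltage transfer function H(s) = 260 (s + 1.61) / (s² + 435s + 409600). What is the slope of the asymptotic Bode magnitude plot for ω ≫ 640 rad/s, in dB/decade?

-20 dB/decade

With 1 zero and 2 poles, the high-frequency asymptotic slope is 20 × (1 − 2) = -20 dB/decade.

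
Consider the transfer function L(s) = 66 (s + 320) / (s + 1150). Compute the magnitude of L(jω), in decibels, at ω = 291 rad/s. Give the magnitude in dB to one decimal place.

|j291 + 320| = √(291² + 320²) = 432.5
|j291 + 1150| = √(291² + 1150²) = 1186
|L(j291)| = 66 × 432.5 / 1186 = 24.065
20 log₁₀(24.065) = 27.63 dB

27.6 dB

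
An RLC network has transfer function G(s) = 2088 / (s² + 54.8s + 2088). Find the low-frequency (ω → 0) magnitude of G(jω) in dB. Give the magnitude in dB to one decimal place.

0.0 dB

G(0) = 2088 / 2088 = 1
20 log₁₀(1) = 0.00 dB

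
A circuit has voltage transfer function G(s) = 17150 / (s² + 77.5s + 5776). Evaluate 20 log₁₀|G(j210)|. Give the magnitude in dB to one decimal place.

|(j210)² + 77.5(j210) + 5776| = |-38324 + j16275| = 4.164e+04
|G(j210)| = 17150 / 4.164e+04 = 0.4119
20 log₁₀(0.4119) = -7.70 dB

-7.7 dB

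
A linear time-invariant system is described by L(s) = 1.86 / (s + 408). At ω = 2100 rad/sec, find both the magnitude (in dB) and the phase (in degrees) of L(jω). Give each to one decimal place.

|L| = -61.2 dB, ∠L = -79.0°

|j2100 + 408| = √(2100² + 408²) = 2139
|L(j2100)| = 1.86 / 2139 = 0.00086946
20 log₁₀(0.00086946) = -61.22 dB
∠(j2100 + 408) = arctan(2100/408) = 79.01°
∠L(j2100) = −79.01° = -79.01°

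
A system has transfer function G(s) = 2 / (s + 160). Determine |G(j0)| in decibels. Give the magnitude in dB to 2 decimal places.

G(0) = 2 / 160 = 0.0125
20 log₁₀(0.0125) = -38.062 dB

-38.06 dB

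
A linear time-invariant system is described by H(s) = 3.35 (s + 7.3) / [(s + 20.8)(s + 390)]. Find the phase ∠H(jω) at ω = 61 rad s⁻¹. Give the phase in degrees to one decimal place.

3.1°

∠(j61 + 7.3) = arctan(61/7.3) = 83.18°
∠(j61 + 20.8) = arctan(61/20.8) = 71.17°
∠(j61 + 390) = arctan(61/390) = 8.89°
∠H(j61) = 83.18° − (71.17° + 8.89°) = 3.11°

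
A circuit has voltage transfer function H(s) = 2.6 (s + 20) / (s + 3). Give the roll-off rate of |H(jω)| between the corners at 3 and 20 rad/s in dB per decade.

-20 dB/decade

In this band the factors already past their corner are: pole at 3; net slope = -20 dB/decade.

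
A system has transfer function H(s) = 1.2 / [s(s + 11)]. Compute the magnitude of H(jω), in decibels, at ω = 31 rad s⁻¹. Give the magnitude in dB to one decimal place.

|j31 + 11| = √(31² + 11²) = 32.89
|j31| = 31
|H(j31)| = 1.2 / (32.89 × 31) = 0.0011768
20 log₁₀(0.0011768) = -58.59 dB

-58.6 dB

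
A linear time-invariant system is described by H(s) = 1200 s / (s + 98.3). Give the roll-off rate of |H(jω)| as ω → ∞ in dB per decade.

0 dB/decade

With 1 zero and 1 pole, the high-frequency asymptotic slope is 20 × (1 − 1) = 0 dB/decade.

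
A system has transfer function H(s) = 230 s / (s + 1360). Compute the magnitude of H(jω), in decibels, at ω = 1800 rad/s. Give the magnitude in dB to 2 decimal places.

45.27 dB

|j1800| = 1800
|j1800 + 1360| = √(1800² + 1360²) = 2256
|H(j1800)| = 230 × 1800 / 2256 = 183.51
20 log₁₀(183.51) = 45.273 dB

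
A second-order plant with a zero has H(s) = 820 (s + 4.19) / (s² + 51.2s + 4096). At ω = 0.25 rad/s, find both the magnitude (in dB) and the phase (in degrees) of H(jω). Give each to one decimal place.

|j0.25 + 4.19| = √(0.25² + 4.19²) = 4.197
|(j0.25)² + 51.2(j0.25) + 4096| = |4095.9 + j12.8| = 4096
|H(j0.25)| = 820 × 4.197 / 4096 = 0.84032
20 log₁₀(0.84032) = -1.51 dB
∠(j0.25 + 4.19) = arctan(0.25/4.19) = 3.41°
∠[(j0.25)² + 51.2(j0.25) + 4096] = ∠[4095.9 + j12.8] = 0.18°
∠H(j0.25) = 3.41° − 0.18° = 3.24°

|H| = -1.5 dB, ∠H = 3.2 deg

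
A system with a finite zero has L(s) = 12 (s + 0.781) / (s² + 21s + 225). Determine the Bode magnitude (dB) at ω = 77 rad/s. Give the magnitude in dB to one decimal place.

-16.1 dB

|j77 + 0.781| = √(77² + 0.781²) = 77
|(j77)² + 21(j77) + 225| = |-5704 + j1617| = 5929
|L(j77)| = 12 × 77 / 5929 = 0.15586
20 log₁₀(0.15586) = -16.15 dB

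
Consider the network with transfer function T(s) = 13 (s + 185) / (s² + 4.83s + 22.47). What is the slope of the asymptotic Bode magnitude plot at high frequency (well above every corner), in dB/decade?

With 1 zero and 2 poles, the high-frequency asymptotic slope is 20 × (1 − 2) = -20 dB/decade.

-20 dB/decade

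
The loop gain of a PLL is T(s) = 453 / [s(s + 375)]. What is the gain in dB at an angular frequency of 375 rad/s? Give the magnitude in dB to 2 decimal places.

-52.85 dB

|j375 + 375| = √(375² + 375²) = 530.3
|j375| = 375
|T(j375)| = 453 / (530.3 × 375) = 0.0022778
20 log₁₀(0.0022778) = -52.850 dB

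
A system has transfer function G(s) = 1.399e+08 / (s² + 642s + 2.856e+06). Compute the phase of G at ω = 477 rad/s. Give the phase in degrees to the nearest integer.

-7 deg

∠[(j477)² + 642(j477) + 2.856e+06] = ∠[2.6285e+06 + j3.0623e+05] = 6.65°
∠G(j477) = −6.65° = -6.65°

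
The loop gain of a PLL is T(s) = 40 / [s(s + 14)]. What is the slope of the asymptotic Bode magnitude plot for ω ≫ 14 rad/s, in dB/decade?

-40 dB/decade

With 0 zeros and 2 poles, the high-frequency asymptotic slope is 20 × (0 − 2) = -40 dB/decade.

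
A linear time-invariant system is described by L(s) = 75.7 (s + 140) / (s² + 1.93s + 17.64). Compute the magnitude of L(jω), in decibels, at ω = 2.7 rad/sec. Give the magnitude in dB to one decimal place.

59.2 dB

|j2.7 + 140| = √(2.7² + 140²) = 140
|(j2.7)² + 1.93(j2.7) + 17.64| = |10.35 + j5.211| = 11.59
|L(j2.7)| = 75.7 × 140 / 11.59 = 914.75
20 log₁₀(914.75) = 59.23 dB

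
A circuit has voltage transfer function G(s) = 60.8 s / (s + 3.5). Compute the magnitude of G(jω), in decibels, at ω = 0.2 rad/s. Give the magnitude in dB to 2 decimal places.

10.80 dB

|j0.2| = 0.2
|j0.2 + 3.5| = √(0.2² + 3.5²) = 3.506
|G(j0.2)| = 60.8 × 0.2 / 3.506 = 3.4686
20 log₁₀(3.4686) = 10.803 dB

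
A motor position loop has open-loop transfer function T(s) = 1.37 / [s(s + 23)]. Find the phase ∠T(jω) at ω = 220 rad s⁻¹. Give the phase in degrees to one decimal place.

-174.0°

∠(j220 + 23) = arctan(220/23) = 84.03°
∠(j220) = 90.00°
∠T(j220) = − (84.03° + 90.00°) = -174.03°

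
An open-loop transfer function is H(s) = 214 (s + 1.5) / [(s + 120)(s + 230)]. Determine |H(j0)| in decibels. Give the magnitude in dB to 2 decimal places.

-38.69 dB

H(0) = 214 × 1.5 / (120 × 230) = 0.01163
20 log₁₀(0.01163) = -38.688 dB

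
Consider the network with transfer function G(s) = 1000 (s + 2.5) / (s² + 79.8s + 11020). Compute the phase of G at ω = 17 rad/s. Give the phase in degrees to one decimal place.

∠(j17 + 2.5) = arctan(17/2.5) = 81.63°
∠[(j17)² + 79.8(j17) + 11020] = ∠[10731 + j1356.6] = 7.21°
∠G(j17) = 81.63° − 7.21° = 74.43°

74.4 deg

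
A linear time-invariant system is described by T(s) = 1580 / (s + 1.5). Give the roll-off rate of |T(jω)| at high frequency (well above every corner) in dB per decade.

With 0 zeros and 1 pole, the high-frequency asymptotic slope is 20 × (0 − 1) = -20 dB/decade.

-20 dB/decade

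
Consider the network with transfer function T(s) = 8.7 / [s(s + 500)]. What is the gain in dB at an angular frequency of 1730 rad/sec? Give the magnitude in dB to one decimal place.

-111.1 dB

|j1730 + 500| = √(1730² + 500²) = 1801
|j1730| = 1730
|T(j1730)| = 8.7 / (1801 × 1730) = 2.7926e-06
20 log₁₀(2.7926e-06) = -111.08 dB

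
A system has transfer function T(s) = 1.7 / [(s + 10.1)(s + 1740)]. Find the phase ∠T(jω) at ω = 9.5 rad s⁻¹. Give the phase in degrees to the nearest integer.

-44 deg

∠(j9.5 + 10.1) = arctan(9.5/10.1) = 43.25°
∠(j9.5 + 1740) = arctan(9.5/1740) = 0.31°
∠T(j9.5) = − (43.25° + 0.31°) = -43.56°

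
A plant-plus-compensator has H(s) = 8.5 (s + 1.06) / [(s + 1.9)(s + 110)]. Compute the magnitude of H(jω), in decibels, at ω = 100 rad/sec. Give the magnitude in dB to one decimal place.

|j100 + 1.06| = √(100² + 1.06²) = 100
|j100 + 1.9| = √(100² + 1.9²) = 100
|j100 + 110| = √(100² + 110²) = 148.7
|H(j100)| = 8.5 × 100 / (100 × 148.7) = 0.05717
20 log₁₀(0.05717) = -24.86 dB

-24.9 dB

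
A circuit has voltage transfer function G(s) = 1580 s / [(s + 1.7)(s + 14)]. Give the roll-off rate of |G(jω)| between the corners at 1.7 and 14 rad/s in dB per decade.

In this band the factors already past their corner are: 1 differentiator zero, pole at 1.7; net slope = 0 dB/decade.

0 dB/decade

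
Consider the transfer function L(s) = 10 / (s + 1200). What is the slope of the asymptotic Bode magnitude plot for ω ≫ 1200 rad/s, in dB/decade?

With 0 zeros and 1 pole, the high-frequency asymptotic slope is 20 × (0 − 1) = -20 dB/decade.

-20 dB/decade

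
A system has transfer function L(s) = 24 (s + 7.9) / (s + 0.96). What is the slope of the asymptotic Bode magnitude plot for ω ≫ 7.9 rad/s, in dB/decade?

0 dB/decade

With 1 zero and 1 pole, the high-frequency asymptotic slope is 20 × (1 − 1) = 0 dB/decade.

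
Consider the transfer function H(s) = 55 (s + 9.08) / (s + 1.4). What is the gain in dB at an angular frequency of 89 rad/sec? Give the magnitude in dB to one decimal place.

|j89 + 9.08| = √(89² + 9.08²) = 89.46
|j89 + 1.4| = √(89² + 1.4²) = 89.01
|H(j89)| = 55 × 89.46 / 89.01 = 55.279
20 log₁₀(55.279) = 34.85 dB

34.9 dB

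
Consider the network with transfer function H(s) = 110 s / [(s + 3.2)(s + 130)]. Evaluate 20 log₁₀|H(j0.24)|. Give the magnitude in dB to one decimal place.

|j0.24| = 0.24
|j0.24 + 3.2| = √(0.24² + 3.2²) = 3.209
|j0.24 + 130| = √(0.24² + 130²) = 130
|H(j0.24)| = 110 × 0.24 / (3.209 × 130) = 0.063284
20 log₁₀(0.063284) = -23.97 dB

-24.0 dB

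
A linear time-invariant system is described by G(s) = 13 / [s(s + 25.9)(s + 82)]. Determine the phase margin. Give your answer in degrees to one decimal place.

90.0°

Gain crossover: |G(jω)| = 1 at ω ≈ 0.00612 rad s⁻¹.
∠G(j0.00612) = −90° − arctan(0.00612/25.9) − arctan(0.00612/82) ≈ -90.02°
PM = 180° + (-90.02°) = 89.98°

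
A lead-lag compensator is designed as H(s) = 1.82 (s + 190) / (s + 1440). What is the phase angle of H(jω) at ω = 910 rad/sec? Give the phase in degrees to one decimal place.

45.9°

∠(j910 + 190) = arctan(910/190) = 78.21°
∠(j910 + 1440) = arctan(910/1440) = 32.29°
∠H(j910) = 78.21° − 32.29° = 45.92°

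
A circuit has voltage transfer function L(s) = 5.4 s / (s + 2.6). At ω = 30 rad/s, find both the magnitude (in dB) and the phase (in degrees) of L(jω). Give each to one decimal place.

|L| = 14.6 dB, ∠L = 5.0°

|j30| = 30
|j30 + 2.6| = √(30² + 2.6²) = 30.11
|L(j30)| = 5.4 × 30 / 30.11 = 5.3798
20 log₁₀(5.3798) = 14.62 dB
∠(j30) = 90.00°
∠(j30 + 2.6) = arctan(30/2.6) = 85.05°
∠L(j30) = 90.00° − 85.05° = 4.95°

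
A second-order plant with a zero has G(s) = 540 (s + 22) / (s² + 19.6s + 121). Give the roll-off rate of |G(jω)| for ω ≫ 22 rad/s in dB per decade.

With 1 zero and 2 poles, the high-frequency asymptotic slope is 20 × (1 − 2) = -20 dB/decade.

-20 dB/decade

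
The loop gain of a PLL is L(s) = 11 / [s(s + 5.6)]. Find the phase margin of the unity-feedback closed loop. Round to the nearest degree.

Gain crossover: |L(jω)| = 1 at ω ≈ 1.86 rad/s.
∠L(j1.86) = −90° − arctan(1.86/5.6) ≈ -108.41°
PM = 180° + (-108.41°) = 71.59°

72 deg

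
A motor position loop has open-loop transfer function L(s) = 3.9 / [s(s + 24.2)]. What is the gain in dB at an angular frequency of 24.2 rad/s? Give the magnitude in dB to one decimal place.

|j24.2 + 24.2| = √(24.2² + 24.2²) = 34.22
|j24.2| = 24.2
|L(j24.2)| = 3.9 / (34.22 × 24.2) = 0.0047089
20 log₁₀(0.0047089) = -46.54 dB

-46.5 dB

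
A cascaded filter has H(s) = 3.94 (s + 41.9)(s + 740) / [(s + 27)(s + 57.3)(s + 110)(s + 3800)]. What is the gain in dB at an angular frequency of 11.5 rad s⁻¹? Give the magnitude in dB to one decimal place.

-75.1 dB

|j11.5 + 41.9| = √(11.5² + 41.9²) = 43.45
|j11.5 + 740| = √(11.5² + 740²) = 740.1
|j11.5 + 27| = √(11.5² + 27²) = 29.35
|j11.5 + 57.3| = √(11.5² + 57.3²) = 58.44
|j11.5 + 110| = √(11.5² + 110²) = 110.6
|j11.5 + 3800| = √(11.5² + 3800²) = 3800
|H(j11.5)| = 3.94 × 43.45 × 740.1 / (29.35 × 58.44 × 110.6 × 3800) = 0.00017576
20 log₁₀(0.00017576) = -75.10 dB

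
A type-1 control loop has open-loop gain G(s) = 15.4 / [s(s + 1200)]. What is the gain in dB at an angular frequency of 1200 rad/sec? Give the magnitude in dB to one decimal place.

-102.4 dB

|j1200 + 1200| = √(1200² + 1200²) = 1697
|j1200| = 1200
|G(j1200)| = 15.4 / (1697 × 1200) = 7.5621e-06
20 log₁₀(7.5621e-06) = -102.43 dB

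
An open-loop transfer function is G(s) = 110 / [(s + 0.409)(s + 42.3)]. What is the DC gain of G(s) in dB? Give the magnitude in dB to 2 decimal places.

16.07 dB

G(0) = 110 / (0.409 × 42.3) = 6.3581
20 log₁₀(6.3581) = 16.067 dB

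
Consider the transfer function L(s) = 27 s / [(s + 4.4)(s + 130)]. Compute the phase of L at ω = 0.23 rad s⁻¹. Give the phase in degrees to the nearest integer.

87°

∠(j0.23) = 90.00°
∠(j0.23 + 4.4) = arctan(0.23/4.4) = 2.99°
∠(j0.23 + 130) = arctan(0.23/130) = 0.10°
∠L(j0.23) = 90.00° − (2.99° + 0.10°) = 86.91°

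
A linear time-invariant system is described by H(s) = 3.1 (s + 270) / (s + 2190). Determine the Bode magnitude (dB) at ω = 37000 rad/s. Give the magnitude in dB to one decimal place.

|j37000 + 270| = √(37000² + 270²) = 3.7e+04
|j37000 + 2190| = √(37000² + 2190²) = 3.706e+04
|H(j37000)| = 3.1 × 3.7e+04 / 3.706e+04 = 3.0947
20 log₁₀(3.0947) = 9.81 dB

9.8 dB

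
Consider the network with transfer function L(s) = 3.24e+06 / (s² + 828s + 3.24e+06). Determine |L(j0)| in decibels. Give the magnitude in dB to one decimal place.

0.0 dB

L(0) = 3.24e+06 / 3.24e+06 = 1
20 log₁₀(1) = 0.00 dB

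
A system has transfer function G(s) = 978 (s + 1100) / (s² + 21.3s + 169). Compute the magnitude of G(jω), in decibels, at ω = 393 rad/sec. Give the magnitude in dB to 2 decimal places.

17.38 dB

|j393 + 1100| = √(393² + 1100²) = 1168
|(j393)² + 21.3(j393) + 169| = |-1.5428e+05 + j8370.9| = 1.545e+05
|G(j393)| = 978 × 1168 / 1.545e+05 = 7.3938
20 log₁₀(7.3938) = 17.377 dB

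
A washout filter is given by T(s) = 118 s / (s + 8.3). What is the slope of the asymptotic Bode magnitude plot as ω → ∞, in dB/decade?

0 dB/decade

With 1 zero and 1 pole, the high-frequency asymptotic slope is 20 × (1 − 1) = 0 dB/decade.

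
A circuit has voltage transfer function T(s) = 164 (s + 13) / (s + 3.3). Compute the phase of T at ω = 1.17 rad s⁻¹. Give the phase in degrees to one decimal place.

-14.4°

∠(j1.17 + 13) = arctan(1.17/13) = 5.14°
∠(j1.17 + 3.3) = arctan(1.17/3.3) = 19.52°
∠T(j1.17) = 5.14° − 19.52° = -14.38°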